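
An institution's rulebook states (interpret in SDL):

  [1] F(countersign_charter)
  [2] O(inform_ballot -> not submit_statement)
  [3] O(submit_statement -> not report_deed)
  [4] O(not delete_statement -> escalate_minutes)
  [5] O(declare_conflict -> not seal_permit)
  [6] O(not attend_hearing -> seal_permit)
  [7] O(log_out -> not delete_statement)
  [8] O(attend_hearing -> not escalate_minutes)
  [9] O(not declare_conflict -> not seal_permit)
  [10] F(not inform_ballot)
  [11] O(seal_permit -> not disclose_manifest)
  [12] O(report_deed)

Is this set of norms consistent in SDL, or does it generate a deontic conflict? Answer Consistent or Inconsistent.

Premise 3 is O(submit_statement -> not report_deed), but O(submit_statement) is not derivable from the premises, so it does not yield O(not report_deed).
So O(not report_deed) is not derivable, and the apparent clash with O(report_deed) does not arise.
A world satisfying every obligation exists (e.g. attend_hearing=true, countersign_charter=false, declare_conflict=false, delete_statement=true, disclose_manifest=false, escalate_minutes=false, inform_ballot=true, log_out=false, report_deed=true, seal_permit=false, submit_statement=false); no atom is both obligatory and forbidden, so the set is consistent.

Consistent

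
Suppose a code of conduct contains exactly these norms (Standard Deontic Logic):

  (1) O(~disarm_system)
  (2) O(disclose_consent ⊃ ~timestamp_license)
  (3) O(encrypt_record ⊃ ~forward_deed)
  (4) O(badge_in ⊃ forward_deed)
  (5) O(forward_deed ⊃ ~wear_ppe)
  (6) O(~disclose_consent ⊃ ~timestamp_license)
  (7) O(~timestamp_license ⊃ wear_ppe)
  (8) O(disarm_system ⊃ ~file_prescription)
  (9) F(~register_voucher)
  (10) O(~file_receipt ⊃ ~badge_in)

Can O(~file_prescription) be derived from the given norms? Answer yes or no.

Premise 8 is O(disarm_system ⊃ ~file_prescription), but O(disarm_system) is not derivable from the premises, so it does not yield O(~file_prescription).
No other premise forces O(~file_prescription). An ideal world satisfying every premise can still have ~file_prescription false, so O(~file_prescription) is not derivable.

No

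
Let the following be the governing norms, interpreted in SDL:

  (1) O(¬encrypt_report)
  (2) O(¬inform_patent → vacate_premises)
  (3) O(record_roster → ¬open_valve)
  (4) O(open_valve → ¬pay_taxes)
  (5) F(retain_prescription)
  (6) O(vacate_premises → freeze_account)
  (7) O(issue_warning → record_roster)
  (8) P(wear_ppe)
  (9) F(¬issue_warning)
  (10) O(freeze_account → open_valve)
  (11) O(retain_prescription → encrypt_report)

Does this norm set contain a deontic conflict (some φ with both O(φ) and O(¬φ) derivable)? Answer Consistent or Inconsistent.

Premise 11 is O(retain_prescription → encrypt_report), but O(retain_prescription) is not derivable from the premises, so it does not yield O(encrypt_report).
So O(encrypt_report) is not derivable, and the apparent clash with O(¬encrypt_report) does not arise.
A world satisfying every obligation exists (e.g. encrypt_report=false, freeze_account=false, inform_patent=true, issue_warning=true, open_valve=false, pay_taxes=false, record_roster=true, retain_prescription=false, vacate_premises=false, wear_ppe=false); no atom is both obligatory and forbidden, so the set is consistent.

Consistent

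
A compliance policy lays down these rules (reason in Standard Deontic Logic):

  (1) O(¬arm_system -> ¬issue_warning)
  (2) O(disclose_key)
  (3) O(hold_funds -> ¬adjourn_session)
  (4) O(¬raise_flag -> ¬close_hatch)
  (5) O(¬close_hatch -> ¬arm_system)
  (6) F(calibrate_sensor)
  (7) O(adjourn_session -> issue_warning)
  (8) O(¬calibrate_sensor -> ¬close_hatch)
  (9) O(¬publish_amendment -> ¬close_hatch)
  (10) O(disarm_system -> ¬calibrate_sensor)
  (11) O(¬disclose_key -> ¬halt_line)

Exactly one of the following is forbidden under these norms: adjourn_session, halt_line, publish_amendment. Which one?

F(calibrate_sensor) at premise 6 means O(¬calibrate_sensor).
Premise 8 is O(¬calibrate_sensor -> ¬close_hatch); since O(¬calibrate_sensor), deontic closure gives O(¬close_hatch).
Premise 5 is O(¬close_hatch -> ¬arm_system); since O(¬close_hatch), deontic closure gives O(¬arm_system).
With premise 1, O(¬arm_system -> ¬issue_warning), the K-axiom yields O(¬issue_warning).
Premise 7 is O(adjourn_session -> issue_warning); contrapositively O(¬issue_warning -> ¬adjourn_session). Since O(¬issue_warning) holds, K gives O(¬adjourn_session).
So O(¬adjourn_session) holds, i.e. adjourn_session is forbidden. None of the other listed options is forbidden under the premises.

adjourn_session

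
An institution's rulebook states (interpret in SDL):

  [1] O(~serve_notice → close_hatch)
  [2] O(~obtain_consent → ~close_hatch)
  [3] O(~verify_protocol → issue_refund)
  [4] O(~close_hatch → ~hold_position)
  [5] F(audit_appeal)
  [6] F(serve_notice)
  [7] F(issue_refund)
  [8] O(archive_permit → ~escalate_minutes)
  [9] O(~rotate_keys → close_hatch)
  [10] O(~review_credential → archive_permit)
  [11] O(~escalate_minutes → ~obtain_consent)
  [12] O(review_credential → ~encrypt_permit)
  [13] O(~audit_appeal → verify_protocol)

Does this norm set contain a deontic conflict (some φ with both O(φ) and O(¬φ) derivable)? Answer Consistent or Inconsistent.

Consistent

Premise 3 is O(~verify_protocol → issue_refund), but O(~verify_protocol) is not derivable from the premises, so it does not yield O(issue_refund).
So O(issue_refund) is not derivable, and the apparent clash with O(~issue_refund) does not arise.
A world satisfying every obligation exists (e.g. archive_permit=false, audit_appeal=false, close_hatch=true, encrypt_permit=false, escalate_minutes=true, hold_position=false, issue_refund=false, obtain_consent=true, review_credential=true, rotate_keys=false, serve_notice=false, verify_protocol=true); no atom is both obligatory and forbidden, so the set is consistent.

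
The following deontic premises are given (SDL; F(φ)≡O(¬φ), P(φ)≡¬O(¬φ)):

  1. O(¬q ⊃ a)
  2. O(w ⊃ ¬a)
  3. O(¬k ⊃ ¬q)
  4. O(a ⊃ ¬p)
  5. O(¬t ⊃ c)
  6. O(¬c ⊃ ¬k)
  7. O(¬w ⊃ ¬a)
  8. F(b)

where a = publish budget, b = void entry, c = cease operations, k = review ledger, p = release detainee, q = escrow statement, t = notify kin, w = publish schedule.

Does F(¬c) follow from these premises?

Yes

Premises 2 and 7 cover both cases: O(w ⊃ ¬a) and O(¬w ⊃ ¬a). Since w ∨ ¬w is a tautology, O(¬a) follows.
Premise 1, O(¬q ⊃ a), contraposes to O(¬a ⊃ q); with O(¬a) we get O(q).
Premise 3, O(¬k ⊃ ¬q), contraposes to O(q ⊃ k); with O(q) we get O(k).
The contrapositive of premise 6 (O(¬c ⊃ ¬k)) is O(k ⊃ c), and O(k) is already established, so O(c).
Premises 4, 5, 8 do not contribute to this derivation.
So O(c) holds, i.e. F(¬c). The claim follows.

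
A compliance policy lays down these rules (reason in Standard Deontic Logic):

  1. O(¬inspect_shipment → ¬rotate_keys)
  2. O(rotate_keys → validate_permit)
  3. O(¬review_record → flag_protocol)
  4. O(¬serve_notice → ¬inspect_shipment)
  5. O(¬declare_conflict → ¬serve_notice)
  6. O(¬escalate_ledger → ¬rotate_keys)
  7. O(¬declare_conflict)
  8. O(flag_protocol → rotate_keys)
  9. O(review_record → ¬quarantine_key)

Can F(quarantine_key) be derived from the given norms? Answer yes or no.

From premise 7 we have O(¬declare_conflict).
Applying K to premise 5 (O(¬declare_conflict → ¬serve_notice)) and O(¬declare_conflict) yields O(¬serve_notice).
Applying K to premise 4 (O(¬serve_notice → ¬inspect_shipment)) and O(¬serve_notice) yields O(¬inspect_shipment).
From O(¬inspect_shipment) and premise 1, O(¬inspect_shipment → ¬rotate_keys), we obtain O(¬rotate_keys).
Premise 8, O(flag_protocol → rotate_keys), contraposes to O(¬rotate_keys → ¬flag_protocol); with O(¬rotate_keys) we get O(¬flag_protocol).
The contrapositive of premise 3 (O(¬review_record → flag_protocol)) is O(¬flag_protocol → review_record), and O(¬flag_protocol) is already established, so O(review_record).
Applying K to premise 9 (O(review_record → ¬quarantine_key)) and O(review_record) yields O(¬quarantine_key).
Premises 2, 6 do not contribute to this derivation.
So O(¬quarantine_key) holds, i.e. F(quarantine_key). The claim follows.

Yes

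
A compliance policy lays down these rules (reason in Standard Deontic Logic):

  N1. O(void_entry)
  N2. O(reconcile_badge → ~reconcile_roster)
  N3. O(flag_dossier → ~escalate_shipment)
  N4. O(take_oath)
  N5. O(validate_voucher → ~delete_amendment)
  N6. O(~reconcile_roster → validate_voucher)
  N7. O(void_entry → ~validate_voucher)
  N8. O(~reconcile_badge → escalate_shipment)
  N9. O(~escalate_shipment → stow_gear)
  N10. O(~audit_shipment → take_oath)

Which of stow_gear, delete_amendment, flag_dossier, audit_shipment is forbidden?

flag_dossier

Premise 1 states O(void_entry) outright.
From O(void_entry) and premise 7, O(void_entry → ~validate_voucher), we obtain O(~validate_voucher).
Premise 6, O(~reconcile_roster → validate_voucher), contraposes to O(~validate_voucher → reconcile_roster); with O(~validate_voucher) we get O(reconcile_roster).
Premise 2, O(reconcile_badge → ~reconcile_roster), contraposes to O(reconcile_roster → ~reconcile_badge); with O(reconcile_roster) we get O(~reconcile_badge).
From O(~reconcile_badge) and premise 8, O(~reconcile_badge → escalate_shipment), we obtain O(escalate_shipment).
Premise 3, O(flag_dossier → ~escalate_shipment), contraposes to O(escalate_shipment → ~flag_dossier); with O(escalate_shipment) we get O(~flag_dossier).
So O(~flag_dossier) holds, i.e. flag_dossier is forbidden. None of the other listed options is forbidden under the premises.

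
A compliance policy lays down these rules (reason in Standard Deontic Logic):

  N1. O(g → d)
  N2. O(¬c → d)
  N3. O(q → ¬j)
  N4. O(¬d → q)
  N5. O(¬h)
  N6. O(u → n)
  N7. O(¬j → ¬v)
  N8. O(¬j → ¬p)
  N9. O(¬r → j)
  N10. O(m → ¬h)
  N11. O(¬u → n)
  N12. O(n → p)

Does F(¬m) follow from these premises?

Premise 10 is O(m → ¬h); even if O(¬h) held, inferring O(m) would be affirming the consequent — invalid.
No other premise forces O(m). An ideal world satisfying every premise can still have ¬m true, so F(¬m) is not derivable.

No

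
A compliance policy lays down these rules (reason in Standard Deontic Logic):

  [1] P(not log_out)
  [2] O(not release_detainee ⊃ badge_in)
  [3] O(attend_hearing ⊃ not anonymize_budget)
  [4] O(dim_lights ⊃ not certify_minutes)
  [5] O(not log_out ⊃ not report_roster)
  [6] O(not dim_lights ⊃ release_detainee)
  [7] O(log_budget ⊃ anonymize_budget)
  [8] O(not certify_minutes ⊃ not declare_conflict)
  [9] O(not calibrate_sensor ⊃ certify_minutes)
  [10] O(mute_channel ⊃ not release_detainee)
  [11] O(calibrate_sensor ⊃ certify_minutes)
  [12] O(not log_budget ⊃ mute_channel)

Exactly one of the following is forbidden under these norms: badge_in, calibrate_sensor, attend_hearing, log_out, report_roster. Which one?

attend_hearing

Premises 11 and 9 cover both cases: O(calibrate_sensor ⊃ certify_minutes) and O(not calibrate_sensor ⊃ certify_minutes). Since calibrate_sensor ∨ not calibrate_sensor is a tautology, O(certify_minutes) follows.
Premise 4 is O(dim_lights ⊃ not certify_minutes); contrapositively O(certify_minutes ⊃ not dim_lights). Since O(certify_minutes) holds, K gives O(not dim_lights).
With premise 6, O(not dim_lights ⊃ release_detainee), the K-axiom yields O(release_detainee).
Premise 10 is O(mute_channel ⊃ not release_detainee); contrapositively O(release_detainee ⊃ not mute_channel). Since O(release_detainee) holds, K gives O(not mute_channel).
The contrapositive of premise 12 (O(not log_budget ⊃ mute_channel)) is O(not mute_channel ⊃ log_budget), and O(not mute_channel) is already established, so O(log_budget).
Applying K to premise 7 (O(log_budget ⊃ anonymize_budget)) and O(log_budget) yields O(anonymize_budget).
Premise 3 is O(attend_hearing ⊃ not anonymize_budget); contrapositively O(anonymize_budget ⊃ not attend_hearing). Since O(anonymize_budget) holds, K gives O(not attend_hearing).
So O(not attend_hearing) holds, i.e. attend_hearing is forbidden. None of the other listed options is forbidden under the premises.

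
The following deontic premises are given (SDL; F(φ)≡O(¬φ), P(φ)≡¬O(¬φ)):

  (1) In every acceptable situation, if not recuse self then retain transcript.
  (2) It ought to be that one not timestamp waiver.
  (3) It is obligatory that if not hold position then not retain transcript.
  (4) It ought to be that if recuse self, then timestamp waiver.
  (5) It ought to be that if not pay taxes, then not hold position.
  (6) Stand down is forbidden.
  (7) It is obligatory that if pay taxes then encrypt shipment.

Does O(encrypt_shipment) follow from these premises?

Premise 2 gives O(¬timestamp_waiver).
The contrapositive of premise 4 (O(recuse_self → timestamp_waiver)) is O(¬timestamp_waiver → ¬recuse_self), and O(¬timestamp_waiver) is already established, so O(¬recuse_self).
With premise 1, O(¬recuse_self → retain_transcript), the K-axiom yields O(retain_transcript).
The contrapositive of premise 3 (O(¬hold_position → ¬retain_transcript)) is O(retain_transcript → hold_position), and O(retain_transcript) is already established, so O(hold_position).
Premise 5, O(¬pay_taxes → ¬hold_position), contraposes to O(hold_position → pay_taxes); with O(hold_position) we get O(pay_taxes).
Premise 7 is O(pay_taxes → encrypt_shipment); since O(pay_taxes), deontic closure gives O(encrypt_shipment).
Premise 6 does not contribute to this derivation.
So O(encrypt_shipment) follows.

Yes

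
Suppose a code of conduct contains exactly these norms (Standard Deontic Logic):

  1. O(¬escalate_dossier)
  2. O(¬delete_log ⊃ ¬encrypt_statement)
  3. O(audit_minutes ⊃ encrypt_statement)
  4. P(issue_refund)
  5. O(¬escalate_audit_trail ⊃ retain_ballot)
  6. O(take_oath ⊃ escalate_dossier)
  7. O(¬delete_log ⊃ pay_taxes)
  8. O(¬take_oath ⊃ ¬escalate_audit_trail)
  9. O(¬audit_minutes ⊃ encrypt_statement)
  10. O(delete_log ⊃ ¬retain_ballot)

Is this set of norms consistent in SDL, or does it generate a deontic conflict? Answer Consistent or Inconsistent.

Premises 3 and 9 cover both cases: O(audit_minutes ⊃ encrypt_statement) and O(¬audit_minutes ⊃ encrypt_statement). Since audit_minutes ∨ ¬audit_minutes is a tautology, O(encrypt_statement) follows.
The contrapositive of premise 2 (O(¬delete_log ⊃ ¬encrypt_statement)) is O(encrypt_statement ⊃ delete_log), and O(encrypt_statement) is already established, so O(delete_log).
From O(delete_log) and premise 10, O(delete_log ⊃ ¬retain_ballot), we obtain O(¬retain_ballot).
Premise 5, O(¬escalate_audit_trail ⊃ retain_ballot), contraposes to O(¬retain_ballot ⊃ escalate_audit_trail); with O(¬retain_ballot) we get O(escalate_audit_trail).
The contrapositive of premise 8 (O(¬take_oath ⊃ ¬escalate_audit_trail)) is O(escalate_audit_trail ⊃ take_oath), and O(escalate_audit_trail) is already established, so O(take_oath).
Premise 6 is O(take_oath ⊃ escalate_dossier); since O(take_oath), deontic closure gives O(escalate_dossier).
Yet premise 1 states O(¬escalate_dossier).
We now have both O(escalate_dossier) and O(¬escalate_dossier) — escalate_dossier is simultaneously obligatory and forbidden, violating the D-axiom.

Inconsistent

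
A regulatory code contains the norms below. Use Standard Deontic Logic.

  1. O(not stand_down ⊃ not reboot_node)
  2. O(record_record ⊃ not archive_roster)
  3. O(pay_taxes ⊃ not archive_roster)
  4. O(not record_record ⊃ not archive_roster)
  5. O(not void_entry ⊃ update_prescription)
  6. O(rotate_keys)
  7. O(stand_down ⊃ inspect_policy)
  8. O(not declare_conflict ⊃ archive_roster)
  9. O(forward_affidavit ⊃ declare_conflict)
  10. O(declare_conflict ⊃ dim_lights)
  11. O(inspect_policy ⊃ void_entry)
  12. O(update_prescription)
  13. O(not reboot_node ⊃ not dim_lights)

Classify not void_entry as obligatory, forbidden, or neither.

Forbidden

By case analysis on not record_record: premise 4 gives O(not record_record ⊃ not archive_roster) and premise 2 gives O(record_record ⊃ not archive_roster), so O(not archive_roster) either way.
Premise 8 is O(not declare_conflict ⊃ archive_roster); contrapositively O(not archive_roster ⊃ declare_conflict). Since O(not archive_roster) holds, K gives O(declare_conflict).
Applying K to premise 10 (O(declare_conflict ⊃ dim_lights)) and O(declare_conflict) yields O(dim_lights).
Premise 13, O(not reboot_node ⊃ not dim_lights), contraposes to O(dim_lights ⊃ reboot_node); with O(dim_lights) we get O(reboot_node).
The contrapositive of premise 1 (O(not stand_down ⊃ not reboot_node)) is O(reboot_node ⊃ stand_down), and O(reboot_node) is already established, so O(stand_down).
Premise 7 is O(stand_down ⊃ inspect_policy); since O(stand_down), deontic closure gives O(inspect_policy).
Applying K to premise 11 (O(inspect_policy ⊃ void_entry)) and O(inspect_policy) yields O(void_entry).
Premises 3, 5, 6, 9, 12 do not contribute to this derivation.
Thus O(void_entry), which is F(not void_entry): not void_entry is forbidden.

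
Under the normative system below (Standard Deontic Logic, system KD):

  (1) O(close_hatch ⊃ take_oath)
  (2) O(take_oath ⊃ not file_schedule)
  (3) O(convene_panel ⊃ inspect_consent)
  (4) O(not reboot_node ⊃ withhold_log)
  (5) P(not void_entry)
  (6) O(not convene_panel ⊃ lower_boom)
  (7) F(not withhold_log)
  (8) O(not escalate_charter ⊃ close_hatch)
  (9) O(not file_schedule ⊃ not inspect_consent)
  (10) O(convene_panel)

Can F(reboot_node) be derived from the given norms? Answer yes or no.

No

Premise 4 is O(not reboot_node ⊃ withhold_log); even if O(withhold_log) held, inferring O(not reboot_node) would be affirming the consequent — invalid.
No other premise forces O(not reboot_node). An ideal world satisfying every premise can still have reboot_node true, so F(reboot_node) is not derivable.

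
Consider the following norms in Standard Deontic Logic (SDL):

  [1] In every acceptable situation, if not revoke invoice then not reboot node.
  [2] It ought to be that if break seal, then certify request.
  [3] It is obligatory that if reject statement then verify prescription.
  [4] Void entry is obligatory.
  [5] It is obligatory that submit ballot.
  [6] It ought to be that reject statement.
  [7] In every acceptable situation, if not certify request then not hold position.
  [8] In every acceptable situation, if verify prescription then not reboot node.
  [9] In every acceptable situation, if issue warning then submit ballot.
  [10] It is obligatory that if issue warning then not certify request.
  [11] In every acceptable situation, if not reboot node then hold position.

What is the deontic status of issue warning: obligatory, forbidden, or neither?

Premise 6 states O(reject_statement) outright.
Premise 3 is O(reject_statement → verify_prescription); since O(reject_statement), deontic closure gives O(verify_prescription).
Premise 8 is O(verify_prescription → ¬reboot_node); since O(verify_prescription), deontic closure gives O(¬reboot_node).
Applying K to premise 11 (O(¬reboot_node → hold_position)) and O(¬reboot_node) yields O(hold_position).
Premise 7, O(¬certify_request → ¬hold_position), contraposes to O(hold_position → certify_request); with O(hold_position) we get O(certify_request).
Premise 10 is O(issue_warning → ¬certify_request); contrapositively O(certify_request → ¬issue_warning). Since O(certify_request) holds, K gives O(¬issue_warning).
Premises 1, 2, 4, 5, 9 do not contribute to this derivation.
Thus O(¬issue_warning), which is F(issue_warning): issue_warning is forbidden.

Forbidden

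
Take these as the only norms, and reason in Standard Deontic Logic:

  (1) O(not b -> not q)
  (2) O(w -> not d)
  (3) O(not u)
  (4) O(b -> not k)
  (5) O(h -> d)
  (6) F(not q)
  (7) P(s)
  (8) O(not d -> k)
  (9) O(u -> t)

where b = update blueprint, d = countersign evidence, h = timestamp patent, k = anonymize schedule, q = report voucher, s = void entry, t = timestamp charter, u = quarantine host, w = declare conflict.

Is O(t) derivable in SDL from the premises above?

Premise 9 is O(u -> t), but O(u) is not derivable from the premises, so it does not yield O(t).
No other premise forces O(t). An ideal world satisfying every premise can still have t false, so O(t) is not derivable.

No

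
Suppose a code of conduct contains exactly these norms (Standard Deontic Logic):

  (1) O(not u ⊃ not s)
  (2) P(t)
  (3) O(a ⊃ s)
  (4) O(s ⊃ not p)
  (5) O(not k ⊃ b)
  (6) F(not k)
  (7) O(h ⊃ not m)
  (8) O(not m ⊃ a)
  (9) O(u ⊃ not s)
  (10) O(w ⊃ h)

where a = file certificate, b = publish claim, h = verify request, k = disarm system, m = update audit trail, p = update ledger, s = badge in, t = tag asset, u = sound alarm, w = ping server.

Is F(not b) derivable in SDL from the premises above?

No

Premise 5 is O(not k ⊃ b), but O(not k) is not derivable from the premises, so it does not yield O(b).
No other premise forces O(b). An ideal world satisfying every premise can still have not b true, so F(not b) is not derivable.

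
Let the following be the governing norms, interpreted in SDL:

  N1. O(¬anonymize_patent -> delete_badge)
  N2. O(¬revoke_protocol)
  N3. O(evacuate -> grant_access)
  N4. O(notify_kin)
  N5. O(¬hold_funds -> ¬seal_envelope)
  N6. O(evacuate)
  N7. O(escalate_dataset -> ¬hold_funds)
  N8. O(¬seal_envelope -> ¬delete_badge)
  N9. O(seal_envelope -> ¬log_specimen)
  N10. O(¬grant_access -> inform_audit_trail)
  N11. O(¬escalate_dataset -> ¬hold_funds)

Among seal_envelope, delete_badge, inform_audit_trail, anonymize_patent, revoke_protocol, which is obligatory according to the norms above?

By case analysis on escalate_dataset: premise 7 gives O(escalate_dataset -> ¬hold_funds) and premise 11 gives O(¬escalate_dataset -> ¬hold_funds), so O(¬hold_funds) either way.
Applying K to premise 5 (O(¬hold_funds -> ¬seal_envelope)) and O(¬hold_funds) yields O(¬seal_envelope).
With premise 8, O(¬seal_envelope -> ¬delete_badge), the K-axiom yields O(¬delete_badge).
Premise 1 is O(¬anonymize_patent -> delete_badge); contrapositively O(¬delete_badge -> anonymize_patent). Since O(¬delete_badge) holds, K gives O(anonymize_patent).
So O(anonymize_patent) holds — anonymize_patent is obligatory. None of the other listed options is made obligatory by any chain of premises.

anonymize_patent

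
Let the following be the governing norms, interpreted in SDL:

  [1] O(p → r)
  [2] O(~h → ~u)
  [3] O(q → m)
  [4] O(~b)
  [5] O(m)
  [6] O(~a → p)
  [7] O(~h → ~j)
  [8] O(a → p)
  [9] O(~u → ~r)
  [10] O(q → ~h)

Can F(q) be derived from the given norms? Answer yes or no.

Yes

By case analysis on a: premise 8 gives O(a → p) and premise 6 gives O(~a → p), so O(p) either way.
With premise 1, O(p → r), the K-axiom yields O(r).
Premise 9, O(~u → ~r), contraposes to O(r → u); with O(r) we get O(u).
Premise 2 is O(~h → ~u); contrapositively O(u → h). Since O(u) holds, K gives O(h).
Premise 10 is O(q → ~h); contrapositively O(h → ~q). Since O(h) holds, K gives O(~q).
Premises 3, 4, 5, 7 do not contribute to this derivation.
So O(~q) holds, i.e. F(q). The claim follows.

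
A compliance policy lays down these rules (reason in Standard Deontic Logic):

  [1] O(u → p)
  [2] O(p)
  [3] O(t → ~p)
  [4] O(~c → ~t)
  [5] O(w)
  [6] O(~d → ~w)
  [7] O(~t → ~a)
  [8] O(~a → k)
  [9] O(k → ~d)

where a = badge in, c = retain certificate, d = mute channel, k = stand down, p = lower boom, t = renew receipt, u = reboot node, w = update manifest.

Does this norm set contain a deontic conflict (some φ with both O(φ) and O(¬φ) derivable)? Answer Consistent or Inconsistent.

Inconsistent

Premise 2 gives O(p).
The contrapositive of premise 3 (O(t → ~p)) is O(p → ~t), and O(p) is already established, so O(~t).
Premise 7 is O(~t → ~a); since O(~t), deontic closure gives O(~a).
Applying K to premise 8 (O(~a → k)) and O(~a) yields O(k).
From O(k) and premise 9, O(k → ~d), we obtain O(~d).
From O(~d) and premise 6, O(~d → ~w), we obtain O(~w).
But premise 5 directly asserts O(w).
We now have both O(~w) and O(w) — w is simultaneously obligatory and forbidden, violating the D-axiom.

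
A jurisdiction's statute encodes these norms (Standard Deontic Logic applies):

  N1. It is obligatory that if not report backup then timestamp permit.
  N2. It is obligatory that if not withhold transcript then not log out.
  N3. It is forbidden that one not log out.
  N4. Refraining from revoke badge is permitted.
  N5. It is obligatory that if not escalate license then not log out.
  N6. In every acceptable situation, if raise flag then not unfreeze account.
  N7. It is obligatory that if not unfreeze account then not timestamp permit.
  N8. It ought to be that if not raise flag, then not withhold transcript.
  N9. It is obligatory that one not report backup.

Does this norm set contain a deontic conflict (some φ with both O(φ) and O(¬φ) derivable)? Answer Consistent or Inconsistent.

From premise 9 we have O(¬report_backup).
Applying K to premise 1 (O(¬report_backup → timestamp_permit)) and O(¬report_backup) yields O(timestamp_permit).
Premise 7, O(¬unfreeze_account → ¬timestamp_permit), contraposes to O(timestamp_permit → unfreeze_account); with O(timestamp_permit) we get O(unfreeze_account).
Premise 6 is O(raise_flag → ¬unfreeze_account); contrapositively O(unfreeze_account → ¬raise_flag). Since O(unfreeze_account) holds, K gives O(¬raise_flag).
From O(¬raise_flag) and premise 8, O(¬raise_flag → ¬withhold_transcript), we obtain O(¬withhold_transcript).
Applying K to premise 2 (O(¬withhold_transcript → ¬log_out)) and O(¬withhold_transcript) yields O(¬log_out).
But premise 3, F(¬log_out), means O(log_out).
We now have both O(¬log_out) and O(log_out) — log_out is simultaneously obligatory and forbidden, violating the D-axiom.

Inconsistent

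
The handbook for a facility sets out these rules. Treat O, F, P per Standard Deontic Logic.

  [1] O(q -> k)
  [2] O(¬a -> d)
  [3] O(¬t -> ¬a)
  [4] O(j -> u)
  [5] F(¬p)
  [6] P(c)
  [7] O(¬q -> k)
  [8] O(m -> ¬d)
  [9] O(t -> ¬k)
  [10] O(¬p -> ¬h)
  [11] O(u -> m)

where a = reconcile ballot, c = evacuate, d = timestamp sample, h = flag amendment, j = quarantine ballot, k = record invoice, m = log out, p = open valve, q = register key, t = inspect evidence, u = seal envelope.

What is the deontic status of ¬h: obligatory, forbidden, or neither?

Premise 10 is O(¬p -> ¬h), but O(¬p) is not derivable from the premises, so it does not yield O(¬h).
No premise or chain of K-axiom applications forces O(¬h), and none forces O(h). So ¬h is neither obligatory nor forbidden under these norms.

Neither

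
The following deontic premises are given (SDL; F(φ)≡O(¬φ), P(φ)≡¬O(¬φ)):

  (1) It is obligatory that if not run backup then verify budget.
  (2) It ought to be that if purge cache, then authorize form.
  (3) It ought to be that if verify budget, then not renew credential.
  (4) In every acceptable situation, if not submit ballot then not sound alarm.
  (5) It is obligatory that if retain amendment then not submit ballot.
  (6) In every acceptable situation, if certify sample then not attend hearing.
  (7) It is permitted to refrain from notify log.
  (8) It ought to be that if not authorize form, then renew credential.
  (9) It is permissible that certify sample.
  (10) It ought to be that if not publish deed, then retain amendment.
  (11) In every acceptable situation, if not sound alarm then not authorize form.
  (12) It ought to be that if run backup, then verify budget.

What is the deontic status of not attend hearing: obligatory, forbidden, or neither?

Premise 6 is O(certify_sample → ¬attend_hearing), but O(certify_sample) is not derivable from the premises (the permission P(certify_sample) asserts only ¬O(¬certify_sample), not O(certify_sample)), so it does not yield O(¬attend_hearing).
No premise or chain of K-axiom applications forces O(¬attend_hearing), and none forces O(attend_hearing). So ¬attend_hearing is neither obligatory nor forbidden under these norms.

Neither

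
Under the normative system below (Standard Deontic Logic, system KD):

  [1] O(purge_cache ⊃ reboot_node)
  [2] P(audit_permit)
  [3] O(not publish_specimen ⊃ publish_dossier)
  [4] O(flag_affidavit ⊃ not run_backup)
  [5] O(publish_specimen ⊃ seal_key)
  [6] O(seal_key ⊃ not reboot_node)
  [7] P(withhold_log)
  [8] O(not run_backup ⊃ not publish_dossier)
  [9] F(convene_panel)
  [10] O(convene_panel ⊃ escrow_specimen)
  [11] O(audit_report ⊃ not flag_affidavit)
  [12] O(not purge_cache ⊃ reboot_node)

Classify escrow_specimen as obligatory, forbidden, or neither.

Premise 10 is O(convene_panel ⊃ escrow_specimen), but O(convene_panel) is not derivable from the premises, so it does not yield O(escrow_specimen).
No premise or chain of K-axiom applications forces O(escrow_specimen), and none forces O(not escrow_specimen). So escrow_specimen is neither obligatory nor forbidden under these norms.

Neither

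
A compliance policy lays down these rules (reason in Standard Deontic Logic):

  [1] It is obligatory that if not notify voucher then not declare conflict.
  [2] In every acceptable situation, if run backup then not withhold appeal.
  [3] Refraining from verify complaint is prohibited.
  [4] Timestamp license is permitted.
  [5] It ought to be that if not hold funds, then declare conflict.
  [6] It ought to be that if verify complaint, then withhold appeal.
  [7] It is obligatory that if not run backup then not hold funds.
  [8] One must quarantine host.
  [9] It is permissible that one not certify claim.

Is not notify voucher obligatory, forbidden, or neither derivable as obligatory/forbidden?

Forbidden

Premise 3 is F(¬verify_complaint), i.e. O(verify_complaint).
Premise 6 is O(verify_complaint → withhold_appeal); since O(verify_complaint), deontic closure gives O(withhold_appeal).
The contrapositive of premise 2 (O(run_backup → ¬withhold_appeal)) is O(withhold_appeal → ¬run_backup), and O(withhold_appeal) is already established, so O(¬run_backup).
Applying K to premise 7 (O(¬run_backup → ¬hold_funds)) and O(¬run_backup) yields O(¬hold_funds).
Premise 5 is O(¬hold_funds → declare_conflict); since O(¬hold_funds), deontic closure gives O(declare_conflict).
Premise 1, O(¬notify_voucher → ¬declare_conflict), contraposes to O(declare_conflict → notify_voucher); with O(declare_conflict) we get O(notify_voucher).
Premises 4, 8, 9 do not contribute to this derivation.
Thus O(notify_voucher), which is F(¬notify_voucher): ¬notify_voucher is forbidden.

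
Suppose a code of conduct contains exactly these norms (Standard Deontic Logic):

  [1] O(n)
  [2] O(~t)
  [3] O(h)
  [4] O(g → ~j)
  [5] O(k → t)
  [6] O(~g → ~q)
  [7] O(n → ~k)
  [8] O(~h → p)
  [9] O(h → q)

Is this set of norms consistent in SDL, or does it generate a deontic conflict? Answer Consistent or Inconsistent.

Premise 5 is O(k → t), but O(k) is not derivable from the premises, so it does not yield O(t).
So O(t) is not derivable, and the apparent clash with O(~t) does not arise.
A world satisfying every obligation exists (e.g. g=true, h=true, j=false, k=false, n=true, p=false, q=true, t=false); no atom is both obligatory and forbidden, so the set is consistent.

Consistent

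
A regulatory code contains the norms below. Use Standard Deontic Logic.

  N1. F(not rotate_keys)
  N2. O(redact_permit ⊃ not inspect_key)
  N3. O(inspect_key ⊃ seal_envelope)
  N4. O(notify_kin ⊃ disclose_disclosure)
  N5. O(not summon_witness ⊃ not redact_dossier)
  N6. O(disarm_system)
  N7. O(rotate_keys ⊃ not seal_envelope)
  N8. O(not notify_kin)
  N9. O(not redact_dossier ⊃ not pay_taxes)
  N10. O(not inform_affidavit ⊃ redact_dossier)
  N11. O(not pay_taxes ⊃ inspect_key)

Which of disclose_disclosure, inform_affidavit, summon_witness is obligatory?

summon_witness

Premise 1 is F(not rotate_keys), i.e. O(rotate_keys).
From O(rotate_keys) and premise 7, O(rotate_keys ⊃ not seal_envelope), we obtain O(not seal_envelope).
Premise 3, O(inspect_key ⊃ seal_envelope), contraposes to O(not seal_envelope ⊃ not inspect_key); with O(not seal_envelope) we get O(not inspect_key).
Premise 11, O(not pay_taxes ⊃ inspect_key), contraposes to O(not inspect_key ⊃ pay_taxes); with O(not inspect_key) we get O(pay_taxes).
The contrapositive of premise 9 (O(not redact_dossier ⊃ not pay_taxes)) is O(pay_taxes ⊃ redact_dossier), and O(pay_taxes) is already established, so O(redact_dossier).
The contrapositive of premise 5 (O(not summon_witness ⊃ not redact_dossier)) is O(redact_dossier ⊃ summon_witness), and O(redact_dossier) is already established, so O(summon_witness).
So O(summon_witness) holds — summon_witness is obligatory. None of the other listed options is made obligatory by any chain of premises.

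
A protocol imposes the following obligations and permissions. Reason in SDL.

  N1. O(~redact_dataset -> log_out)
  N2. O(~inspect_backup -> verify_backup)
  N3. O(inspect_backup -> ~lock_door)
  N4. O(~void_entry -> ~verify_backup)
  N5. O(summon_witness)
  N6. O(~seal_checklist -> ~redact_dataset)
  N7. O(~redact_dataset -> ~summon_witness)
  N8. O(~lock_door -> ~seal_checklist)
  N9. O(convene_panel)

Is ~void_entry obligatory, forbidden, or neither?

Forbidden

Premise 5 gives O(summon_witness).
Premise 7, O(~redact_dataset -> ~summon_witness), contraposes to O(summon_witness -> redact_dataset); with O(summon_witness) we get O(redact_dataset).
The contrapositive of premise 6 (O(~seal_checklist -> ~redact_dataset)) is O(redact_dataset -> seal_checklist), and O(redact_dataset) is already established, so O(seal_checklist).
Premise 8, O(~lock_door -> ~seal_checklist), contraposes to O(seal_checklist -> lock_door); with O(seal_checklist) we get O(lock_door).
Premise 3, O(inspect_backup -> ~lock_door), contraposes to O(lock_door -> ~inspect_backup); with O(lock_door) we get O(~inspect_backup).
Premise 2 is O(~inspect_backup -> verify_backup); since O(~inspect_backup), deontic closure gives O(verify_backup).
Premise 4, O(~void_entry -> ~verify_backup), contraposes to O(verify_backup -> void_entry); with O(verify_backup) we get O(void_entry).
Premises 1, 9 do not contribute to this derivation.
Thus O(void_entry), which is F(~void_entry): ~void_entry is forbidden.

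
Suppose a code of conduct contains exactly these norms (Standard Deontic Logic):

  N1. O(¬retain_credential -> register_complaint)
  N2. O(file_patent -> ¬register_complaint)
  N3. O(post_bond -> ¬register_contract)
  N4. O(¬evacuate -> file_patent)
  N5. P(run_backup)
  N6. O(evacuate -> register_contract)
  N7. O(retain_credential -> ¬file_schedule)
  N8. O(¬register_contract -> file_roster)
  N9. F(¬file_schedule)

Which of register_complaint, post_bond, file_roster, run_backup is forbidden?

Premise 9 is F(¬file_schedule), i.e. O(file_schedule).
Premise 7, O(retain_credential -> ¬file_schedule), contraposes to O(file_schedule -> ¬retain_credential); with O(file_schedule) we get O(¬retain_credential).
From O(¬retain_credential) and premise 1, O(¬retain_credential -> register_complaint), we obtain O(register_complaint).
Premise 2, O(file_patent -> ¬register_complaint), contraposes to O(register_complaint -> ¬file_patent); with O(register_complaint) we get O(¬file_patent).
Premise 4 is O(¬evacuate -> file_patent); contrapositively O(¬file_patent -> evacuate). Since O(¬file_patent) holds, K gives O(evacuate).
Premise 6 is O(evacuate -> register_contract); since O(evacuate), deontic closure gives O(register_contract).
Premise 3 is O(post_bond -> ¬register_contract); contrapositively O(register_contract -> ¬post_bond). Since O(register_contract) holds, K gives O(¬post_bond).
So O(¬post_bond) holds, i.e. post_bond is forbidden. None of the other listed options is forbidden under the premises.

post_bond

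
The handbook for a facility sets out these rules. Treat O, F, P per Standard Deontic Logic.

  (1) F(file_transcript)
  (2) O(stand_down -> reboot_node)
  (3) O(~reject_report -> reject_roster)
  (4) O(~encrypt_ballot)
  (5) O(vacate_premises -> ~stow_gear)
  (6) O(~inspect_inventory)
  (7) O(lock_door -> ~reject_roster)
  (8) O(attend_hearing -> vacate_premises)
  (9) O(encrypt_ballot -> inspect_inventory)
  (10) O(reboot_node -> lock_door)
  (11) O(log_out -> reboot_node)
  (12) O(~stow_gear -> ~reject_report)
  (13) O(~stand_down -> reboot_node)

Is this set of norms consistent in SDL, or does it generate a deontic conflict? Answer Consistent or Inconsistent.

Premise 9 is O(encrypt_ballot -> inspect_inventory), but O(encrypt_ballot) is not derivable from the premises, so it does not yield O(inspect_inventory).
So O(inspect_inventory) is not derivable, and the apparent clash with O(~inspect_inventory) does not arise.
A world satisfying every obligation exists (e.g. attend_hearing=false, encrypt_ballot=false, file_transcript=false, inspect_inventory=false, lock_door=true, log_out=false, reboot_node=true, reject_report=true, reject_roster=false, stand_down=false, stow_gear=true, vacate_premises=false); no atom is both obligatory and forbidden, so the set is consistent.

Consistent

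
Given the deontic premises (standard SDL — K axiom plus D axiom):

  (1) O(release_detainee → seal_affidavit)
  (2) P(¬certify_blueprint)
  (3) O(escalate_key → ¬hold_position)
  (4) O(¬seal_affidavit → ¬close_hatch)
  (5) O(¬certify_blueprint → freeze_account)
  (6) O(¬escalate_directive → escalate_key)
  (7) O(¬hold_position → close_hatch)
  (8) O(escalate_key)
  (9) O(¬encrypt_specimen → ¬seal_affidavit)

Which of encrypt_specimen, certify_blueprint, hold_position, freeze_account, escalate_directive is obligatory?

From premise 8 we have O(escalate_key).
Premise 3 is O(escalate_key → ¬hold_position); since O(escalate_key), deontic closure gives O(¬hold_position).
From O(¬hold_position) and premise 7, O(¬hold_position → close_hatch), we obtain O(close_hatch).
The contrapositive of premise 4 (O(¬seal_affidavit → ¬close_hatch)) is O(close_hatch → seal_affidavit), and O(close_hatch) is already established, so O(seal_affidavit).
Premise 9, O(¬encrypt_specimen → ¬seal_affidavit), contraposes to O(seal_affidavit → encrypt_specimen); with O(seal_affidavit) we get O(encrypt_specimen).
So O(encrypt_specimen) holds — encrypt_specimen is obligatory. None of the other listed options is made obligatory by any chain of premises.

encrypt_specimen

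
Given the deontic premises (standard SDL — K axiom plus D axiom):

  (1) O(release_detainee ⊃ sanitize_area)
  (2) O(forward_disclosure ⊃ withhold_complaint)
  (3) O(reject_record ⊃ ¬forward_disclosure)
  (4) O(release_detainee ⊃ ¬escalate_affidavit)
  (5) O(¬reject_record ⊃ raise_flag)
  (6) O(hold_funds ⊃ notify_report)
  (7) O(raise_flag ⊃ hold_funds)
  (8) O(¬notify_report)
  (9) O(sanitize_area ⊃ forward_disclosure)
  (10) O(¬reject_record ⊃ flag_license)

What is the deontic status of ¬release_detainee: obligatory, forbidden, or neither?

From premise 8 we have O(¬notify_report).
Premise 6, O(hold_funds ⊃ notify_report), contraposes to O(¬notify_report ⊃ ¬hold_funds); with O(¬notify_report) we get O(¬hold_funds).
The contrapositive of premise 7 (O(raise_flag ⊃ hold_funds)) is O(¬hold_funds ⊃ ¬raise_flag), and O(¬hold_funds) is already established, so O(¬raise_flag).
Premise 5, O(¬reject_record ⊃ raise_flag), contraposes to O(¬raise_flag ⊃ reject_record); with O(¬raise_flag) we get O(reject_record).
From O(reject_record) and premise 3, O(reject_record ⊃ ¬forward_disclosure), we obtain O(¬forward_disclosure).
The contrapositive of premise 9 (O(sanitize_area ⊃ forward_disclosure)) is O(¬forward_disclosure ⊃ ¬sanitize_area), and O(¬forward_disclosure) is already established, so O(¬sanitize_area).
Premise 1 is O(release_detainee ⊃ sanitize_area); contrapositively O(¬sanitize_area ⊃ ¬release_detainee). Since O(¬sanitize_area) holds, K gives O(¬release_detainee).
Premises 2, 4, 10 do not contribute to this derivation.
Hence ¬release_detainee is obligatory.

Obligatory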